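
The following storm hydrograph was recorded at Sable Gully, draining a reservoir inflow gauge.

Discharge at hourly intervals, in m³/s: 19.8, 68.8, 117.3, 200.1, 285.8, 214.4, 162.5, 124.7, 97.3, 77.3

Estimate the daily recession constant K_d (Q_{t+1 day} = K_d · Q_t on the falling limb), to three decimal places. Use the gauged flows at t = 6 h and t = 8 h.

Between t = 6 h and t = 8 h the flow falls from 162.5 to 97.3 m³/s over 2×1 h = 2 h.
Per-interval ratio K = (97.3/162.5)^(1/2) = 0.7738; K_d = K^(24/1) = 0.002.

K_d ≈ 0.002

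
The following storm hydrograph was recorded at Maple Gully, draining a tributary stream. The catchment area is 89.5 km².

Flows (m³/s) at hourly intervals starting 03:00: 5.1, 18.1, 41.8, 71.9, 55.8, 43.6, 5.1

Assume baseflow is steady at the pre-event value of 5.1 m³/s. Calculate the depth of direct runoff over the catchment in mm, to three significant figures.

Direct runoff: 0.0, 13.0, 36.7, 66.8, 50.7, 38.5, 0.0 m³/s; ΣQ_DR = 205.7 m³/s.
V = ΣQ_DR · Δt = 205.7 × 3600 s = 7.405 × 10^5 m³.
Over A = 89.5 km², depth = V / A = 8.27 mm.

d ≈ 8.27 mm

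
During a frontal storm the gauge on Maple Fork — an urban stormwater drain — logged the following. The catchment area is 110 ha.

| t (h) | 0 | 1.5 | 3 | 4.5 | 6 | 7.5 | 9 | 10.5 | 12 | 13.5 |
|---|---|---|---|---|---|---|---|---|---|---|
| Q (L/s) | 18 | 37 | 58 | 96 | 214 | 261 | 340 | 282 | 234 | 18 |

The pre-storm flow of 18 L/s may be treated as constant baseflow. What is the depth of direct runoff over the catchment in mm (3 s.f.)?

d ≈ 6.76 mm

Direct runoff: 0.0, 19.0, 40.0, 78.0, 196.0, 243.0, 322.0, 264.0, 216.0, 0.0 L/s; ΣQ_DR = 1378 L/s.
V = ΣQ_DR · Δt = 1378 × 5400 s = 7.441 × 10^6 L.
Over A = 110 ha, depth = V / A = 6.76 mm.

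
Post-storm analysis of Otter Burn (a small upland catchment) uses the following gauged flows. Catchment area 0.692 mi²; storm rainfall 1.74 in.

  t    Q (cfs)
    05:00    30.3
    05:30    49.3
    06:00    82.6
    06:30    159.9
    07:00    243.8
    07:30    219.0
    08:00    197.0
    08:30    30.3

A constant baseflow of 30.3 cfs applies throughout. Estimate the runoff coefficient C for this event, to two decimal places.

C ≈ 0.50

ΣQ_DR = 769.8 cfs; V = ΣQ_DR·Δt = 1.386 × 10^6 ft³.
Runoff depth d = V / A = 0.8619 in.
C = d / P = 0.8619 / 1.74 = 0.50.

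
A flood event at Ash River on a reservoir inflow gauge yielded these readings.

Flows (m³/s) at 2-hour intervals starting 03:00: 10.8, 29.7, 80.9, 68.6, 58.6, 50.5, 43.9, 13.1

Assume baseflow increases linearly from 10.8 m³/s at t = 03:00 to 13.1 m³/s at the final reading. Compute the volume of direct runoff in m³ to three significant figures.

Direct-runoff ordinates (Q − Q_b): 0.00, 18.57, 69.44, 56.81, 46.49, 38.06, 31.13, 0.00 m³/s.
ΣQ_DR = 260.5 m³/s.
With Δt = 2 h = 7200 s, V = ΣQ_DR · Δt = 260.5 × 7200 = 1.88 × 10^6 m³.

V ≈ 1.88 × 10^6 m³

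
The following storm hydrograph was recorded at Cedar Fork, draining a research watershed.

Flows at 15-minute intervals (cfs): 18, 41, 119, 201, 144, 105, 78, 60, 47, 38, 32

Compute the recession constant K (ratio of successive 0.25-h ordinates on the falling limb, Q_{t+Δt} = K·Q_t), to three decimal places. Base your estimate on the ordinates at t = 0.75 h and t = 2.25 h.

K ≈ 0.758

Using the recession-limb readings at t = 0.75 h and t = 2.25 h: Q falls from 201 to 38 cfs over 6 intervals.
K = (Q₂/Q₁)^(1/6) = (38/201)^(1/6) = 0.758.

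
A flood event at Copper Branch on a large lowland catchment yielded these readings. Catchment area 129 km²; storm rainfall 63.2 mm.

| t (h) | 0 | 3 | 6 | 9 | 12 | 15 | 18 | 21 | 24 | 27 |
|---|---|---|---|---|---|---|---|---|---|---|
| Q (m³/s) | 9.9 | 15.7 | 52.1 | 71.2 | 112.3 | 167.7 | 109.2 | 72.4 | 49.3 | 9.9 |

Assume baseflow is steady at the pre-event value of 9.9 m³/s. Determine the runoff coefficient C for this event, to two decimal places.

ΣQ_DR = 570.7 m³/s; V = ΣQ_DR·Δt = 6.164 × 10^6 m³.
Runoff depth d = V / A = 47.78 mm.
C = d / P = 47.78 / 63.2 = 0.76.

C ≈ 0.76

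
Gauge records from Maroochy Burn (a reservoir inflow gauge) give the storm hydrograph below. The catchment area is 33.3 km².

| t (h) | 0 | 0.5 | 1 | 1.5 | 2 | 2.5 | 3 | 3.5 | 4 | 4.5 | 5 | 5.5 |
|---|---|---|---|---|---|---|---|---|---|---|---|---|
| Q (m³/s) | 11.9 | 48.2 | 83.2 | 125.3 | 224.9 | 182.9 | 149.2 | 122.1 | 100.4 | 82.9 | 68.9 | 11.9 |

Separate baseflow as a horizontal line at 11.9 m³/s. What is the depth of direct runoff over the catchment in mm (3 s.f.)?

Direct runoff: 0.0, 36.3, 71.3, 113.4, 213.0, 171.0, 137.3, 110.2, 88.5, 71.0, 57.0, 0.0 m³/s; ΣQ_DR = 1069 m³/s.
V = ΣQ_DR · Δt = 1069 × 1800 s = 1.924 × 10^6 m³.
Over A = 33.3 km², depth = V / A = 57.8 mm.

d ≈ 57.8 mm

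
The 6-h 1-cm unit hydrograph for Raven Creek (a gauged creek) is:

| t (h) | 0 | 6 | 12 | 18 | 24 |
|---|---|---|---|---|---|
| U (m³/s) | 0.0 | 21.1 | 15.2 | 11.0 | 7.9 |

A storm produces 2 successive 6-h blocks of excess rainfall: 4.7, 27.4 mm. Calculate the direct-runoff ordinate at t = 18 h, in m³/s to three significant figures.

By discrete convolution, Q_j = Σ (P_i / 10 mm) · U_{j−i}.
At t = 18 h (j=3): Q = (4.7/10)·11.0 + (27.4/10)·15.2 = 46.8 m³/s.

Q ≈ 46.8 m³/s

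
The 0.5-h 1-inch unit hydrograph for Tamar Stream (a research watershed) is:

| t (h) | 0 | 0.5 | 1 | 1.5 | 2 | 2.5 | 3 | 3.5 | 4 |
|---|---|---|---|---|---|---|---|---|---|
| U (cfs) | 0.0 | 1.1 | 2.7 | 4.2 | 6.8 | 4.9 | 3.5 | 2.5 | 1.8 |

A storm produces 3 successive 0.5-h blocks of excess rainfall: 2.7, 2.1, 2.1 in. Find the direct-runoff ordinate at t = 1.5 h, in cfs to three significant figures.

Q ≈ 19.3 cfs

By discrete convolution, Q_j = Σ (P_i / 1 in) · U_{j−i}.
At t = 1.5 h (j=3): Q = (2.7/1)·4.2 + (2.1/1)·2.7 + (2.1/1)·1.1 = 19.3 cfs.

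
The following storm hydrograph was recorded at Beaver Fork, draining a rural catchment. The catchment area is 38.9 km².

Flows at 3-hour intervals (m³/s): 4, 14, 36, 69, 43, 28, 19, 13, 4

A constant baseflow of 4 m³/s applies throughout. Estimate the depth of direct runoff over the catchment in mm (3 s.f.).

d ≈ 53.9 mm

Direct runoff: 0.0, 10.0, 32.0, 65.0, 39.0, 24.0, 15.0, 9.0, 0.0 m³/s; ΣQ_DR = 194.0 m³/s.
V = ΣQ_DR · Δt = 194.0 × 10800 s = 2.095 × 10^6 m³.
Over A = 38.9 km², depth = V / A = 53.9 mm.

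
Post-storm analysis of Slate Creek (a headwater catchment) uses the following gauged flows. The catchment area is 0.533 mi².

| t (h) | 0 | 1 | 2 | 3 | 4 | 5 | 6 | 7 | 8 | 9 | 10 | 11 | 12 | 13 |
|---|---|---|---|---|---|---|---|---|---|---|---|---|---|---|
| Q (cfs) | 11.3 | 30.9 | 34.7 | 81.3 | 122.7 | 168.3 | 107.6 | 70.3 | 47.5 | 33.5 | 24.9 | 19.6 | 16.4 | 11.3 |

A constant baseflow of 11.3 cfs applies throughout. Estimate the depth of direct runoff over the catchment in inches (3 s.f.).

Direct runoff: 0.0, 19.6, 23.4, 70.0, 111.4, 157.0, 96.3, 59.0, 36.2, 22.2, 13.6, 8.3, 5.1, 0.0 cfs; ΣQ_DR = 622.1 cfs.
V = ΣQ_DR · Δt = 622.1 × 3600 s = 2.240 × 10^6 ft³.
Over A = 0.533 mi², depth = V / A = 1.81 in.

d ≈ 1.81 in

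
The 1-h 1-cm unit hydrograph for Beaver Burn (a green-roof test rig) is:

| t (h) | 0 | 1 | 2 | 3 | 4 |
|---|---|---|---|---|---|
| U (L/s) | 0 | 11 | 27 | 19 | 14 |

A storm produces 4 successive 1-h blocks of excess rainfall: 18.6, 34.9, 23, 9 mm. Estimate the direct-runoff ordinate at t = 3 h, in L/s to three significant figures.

By discrete convolution, Q_j = Σ (P_i / 10 mm) · U_{j−i}.
At t = 3 h (j=3): Q = (18.6/10)·19 + (34.9/10)·27 + (23/10)·11 + (9/10)·0 = 155 L/s.

Q ≈ 155 L/s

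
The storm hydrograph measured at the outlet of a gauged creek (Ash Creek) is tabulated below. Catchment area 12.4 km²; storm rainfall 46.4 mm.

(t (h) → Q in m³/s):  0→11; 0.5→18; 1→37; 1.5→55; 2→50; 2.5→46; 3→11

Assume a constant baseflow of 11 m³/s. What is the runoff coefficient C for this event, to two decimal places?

C ≈ 0.47

ΣQ_DR = 151.0 m³/s; V = ΣQ_DR·Δt = 2.718 × 10^5 m³.
Runoff depth d = V / A = 21.92 mm.
C = d / P = 21.92 / 46.4 = 0.47.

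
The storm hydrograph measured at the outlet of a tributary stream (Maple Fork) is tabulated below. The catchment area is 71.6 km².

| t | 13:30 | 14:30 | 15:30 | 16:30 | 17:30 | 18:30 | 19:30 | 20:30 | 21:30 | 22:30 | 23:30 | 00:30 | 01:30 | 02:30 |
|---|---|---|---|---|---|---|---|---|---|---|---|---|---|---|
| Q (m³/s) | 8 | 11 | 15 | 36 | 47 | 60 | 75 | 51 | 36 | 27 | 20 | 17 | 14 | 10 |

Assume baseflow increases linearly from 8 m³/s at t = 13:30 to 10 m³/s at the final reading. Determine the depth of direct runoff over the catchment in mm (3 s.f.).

Direct runoff: 0.00, 2.85, 6.69, 27.54, 38.38, 51.23, 66.08, 41.92, 26.77, 17.62, 10.46, 7.31, 4.15, 0.00 m³/s; ΣQ_DR = 301.0 m³/s.
V = ΣQ_DR · Δt = 301.0 × 3600 s = 1.084 × 10^6 m³.
Over A = 71.6 km², depth = V / A = 15.1 mm.

d ≈ 15.1 mm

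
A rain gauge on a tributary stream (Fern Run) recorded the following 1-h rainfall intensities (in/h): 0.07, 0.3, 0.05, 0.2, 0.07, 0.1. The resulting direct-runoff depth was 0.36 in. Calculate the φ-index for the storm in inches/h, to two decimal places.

φ ≈ 0.08 in/h

Only the 3 blocks with intensity above φ contribute runoff: 0.3, 0.2, 0.1 in/h.
Σ(I−φ)·Δt = d  ⇒  (0.3+0.2+0.1 − 3φ)·1 = 0.36
φ = (0.6000 − 0.36/1) / 3 = 0.08 in/h.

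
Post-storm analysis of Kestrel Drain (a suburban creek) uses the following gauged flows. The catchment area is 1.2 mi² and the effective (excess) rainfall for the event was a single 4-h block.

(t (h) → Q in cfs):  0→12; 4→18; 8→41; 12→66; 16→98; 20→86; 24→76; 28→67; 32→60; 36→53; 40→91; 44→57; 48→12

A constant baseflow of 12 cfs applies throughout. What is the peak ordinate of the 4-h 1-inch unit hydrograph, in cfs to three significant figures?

Direct runoff: 0.0, 6.0, 29.0, 54.0, 86.0, 74.0, 64.0, 55.0, 48.0, 41.0, 79.0, 45.0, 0.0 cfs; ΣQ_DR = 581.0 cfs, peak = 86.0 cfs.
Runoff depth d = ΣQ_DR·Δt / A = 581.0 × 14400 / (1.2 mi²) = 3.001 in.
The 1-inch UH is the DRH scaled by (1 in)/d, so U_p = 86.0 × 1/3.001 = 28.7 cfs.

U_p ≈ 28.7 cfs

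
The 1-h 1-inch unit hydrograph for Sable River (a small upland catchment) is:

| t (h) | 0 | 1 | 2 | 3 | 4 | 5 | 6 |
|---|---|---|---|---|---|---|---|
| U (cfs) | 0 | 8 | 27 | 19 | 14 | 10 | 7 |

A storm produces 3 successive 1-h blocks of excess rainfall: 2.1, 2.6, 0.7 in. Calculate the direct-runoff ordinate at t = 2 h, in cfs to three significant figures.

By discrete convolution, Q_j = Σ (P_i / 1 in) · U_{j−i}.
At t = 2 h (j=2): Q = (2.1/1)·27 + (2.6/1)·8 + (0.7/1)·0 = 77.5 cfs.

Q ≈ 77.5 cfs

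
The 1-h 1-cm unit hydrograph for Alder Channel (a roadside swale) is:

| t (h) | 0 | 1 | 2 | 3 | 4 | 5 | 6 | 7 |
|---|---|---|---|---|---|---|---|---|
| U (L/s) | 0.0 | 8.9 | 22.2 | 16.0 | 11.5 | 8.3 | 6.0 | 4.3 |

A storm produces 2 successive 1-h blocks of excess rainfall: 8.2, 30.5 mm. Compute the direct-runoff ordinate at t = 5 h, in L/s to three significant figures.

Q ≈ 41.9 L/s

By discrete convolution, Q_j = Σ (P_i / 10 mm) · U_{j−i}.
At t = 5 h (j=5): Q = (8.2/10)·8.3 + (30.5/10)·11.5 = 41.9 L/s.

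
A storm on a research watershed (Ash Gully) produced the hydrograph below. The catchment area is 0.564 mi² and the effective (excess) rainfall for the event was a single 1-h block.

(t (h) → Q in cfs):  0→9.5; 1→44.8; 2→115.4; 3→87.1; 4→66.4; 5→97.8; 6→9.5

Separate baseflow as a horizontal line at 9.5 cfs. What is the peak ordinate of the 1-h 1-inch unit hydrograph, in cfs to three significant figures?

Direct runoff: 0.0, 35.3, 105.9, 77.6, 56.9, 88.3, 0.0 cfs; ΣQ_DR = 364.0 cfs, peak = 105.9 cfs.
Runoff depth d = ΣQ_DR·Δt / A = 364.0 × 3600 / (0.564 mi²) = 1.000 in.
The 1-inch UH is the DRH scaled by (1 in)/d, so U_p = 105.9 × 1/1.000 = 106 cfs.

U_p ≈ 106 cfs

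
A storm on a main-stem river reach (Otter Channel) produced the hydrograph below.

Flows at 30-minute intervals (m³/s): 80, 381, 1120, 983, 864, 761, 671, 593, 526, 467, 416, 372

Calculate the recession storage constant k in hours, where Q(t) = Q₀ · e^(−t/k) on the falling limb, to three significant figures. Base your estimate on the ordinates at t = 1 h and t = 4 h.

k ≈ 3.97 h

On the falling limb, Q drops from 1120 to 526 m³/s between t = 1 h and t = 4 h (Δt = 3 h).
k = −Δt / ln(Q₂/Q₁) = −3 / ln(526/1120) = 3.97 h.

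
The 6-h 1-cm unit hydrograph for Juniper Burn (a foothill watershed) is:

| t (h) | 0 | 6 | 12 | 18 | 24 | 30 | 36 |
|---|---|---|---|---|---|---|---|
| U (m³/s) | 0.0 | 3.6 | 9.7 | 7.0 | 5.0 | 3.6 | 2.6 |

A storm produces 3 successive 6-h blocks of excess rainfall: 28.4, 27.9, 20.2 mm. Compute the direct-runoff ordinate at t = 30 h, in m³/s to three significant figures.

Q ≈ 38.3 m³/s

By discrete convolution, Q_j = Σ (P_i / 10 mm) · U_{j−i}.
At t = 30 h (j=5): Q = (28.4/10)·3.6 + (27.9/10)·5.0 + (20.2/10)·7.0 = 38.3 m³/s.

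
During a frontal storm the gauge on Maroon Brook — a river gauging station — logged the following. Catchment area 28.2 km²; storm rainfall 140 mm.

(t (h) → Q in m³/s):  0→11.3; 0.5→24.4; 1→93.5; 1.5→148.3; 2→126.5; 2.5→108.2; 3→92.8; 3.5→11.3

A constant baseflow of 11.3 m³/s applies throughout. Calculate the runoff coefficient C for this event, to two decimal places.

C ≈ 0.24

ΣQ_DR = 525.9 m³/s; V = ΣQ_DR·Δt = 9.466 × 10^5 m³.
Runoff depth d = V / A = 33.57 mm.
C = d / P = 33.57 / 140 = 0.24.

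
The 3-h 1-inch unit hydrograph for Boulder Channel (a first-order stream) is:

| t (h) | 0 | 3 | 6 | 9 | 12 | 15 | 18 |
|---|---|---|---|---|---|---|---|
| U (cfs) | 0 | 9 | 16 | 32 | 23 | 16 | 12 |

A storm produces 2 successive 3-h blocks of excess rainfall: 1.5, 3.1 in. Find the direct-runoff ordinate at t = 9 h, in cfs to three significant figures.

By discrete convolution, Q_j = Σ (P_i / 1 in) · U_{j−i}.
At t = 9 h (j=3): Q = (1.5/1)·32 + (3.1/1)·16 = 97.6 cfs.

Q ≈ 97.6 cfs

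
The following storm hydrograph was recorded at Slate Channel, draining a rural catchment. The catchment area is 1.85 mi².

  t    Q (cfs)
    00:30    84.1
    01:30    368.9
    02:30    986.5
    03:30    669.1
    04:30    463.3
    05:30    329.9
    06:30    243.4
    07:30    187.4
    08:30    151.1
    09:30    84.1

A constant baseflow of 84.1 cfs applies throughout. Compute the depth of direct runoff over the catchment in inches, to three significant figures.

Direct runoff: 0.0, 284.8, 902.4, 585.0, 379.2, 245.8, 159.3, 103.3, 67.0, 0.0 cfs; ΣQ_DR = 2727 cfs.
V = ΣQ_DR · Δt = 2727 × 3600 s = 9.816 × 10^6 ft³.
Over A = 1.85 mi², depth = V / A = 2.28 in.

d ≈ 2.28 in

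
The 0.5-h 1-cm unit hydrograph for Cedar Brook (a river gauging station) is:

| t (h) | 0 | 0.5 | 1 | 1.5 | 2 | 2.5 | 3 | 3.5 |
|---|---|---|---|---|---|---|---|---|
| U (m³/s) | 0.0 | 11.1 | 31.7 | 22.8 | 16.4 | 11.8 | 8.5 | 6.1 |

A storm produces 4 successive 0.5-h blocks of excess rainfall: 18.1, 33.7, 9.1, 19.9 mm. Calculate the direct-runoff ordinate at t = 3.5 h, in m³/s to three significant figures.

Q ≈ 83.1 m³/s

By discrete convolution, Q_j = Σ (P_i / 10 mm) · U_{j−i}.
At t = 3.5 h (j=7): Q = (18.1/10)·6.1 + (33.7/10)·8.5 + (9.1/10)·11.8 + (19.9/10)·16.4 = 83.1 m³/s.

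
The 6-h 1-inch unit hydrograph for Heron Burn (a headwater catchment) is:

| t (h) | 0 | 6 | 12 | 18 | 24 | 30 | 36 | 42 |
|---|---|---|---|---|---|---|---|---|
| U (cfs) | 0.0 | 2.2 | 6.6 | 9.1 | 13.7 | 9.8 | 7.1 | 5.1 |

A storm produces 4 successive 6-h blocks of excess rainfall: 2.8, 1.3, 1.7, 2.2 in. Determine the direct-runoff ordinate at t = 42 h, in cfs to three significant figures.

By discrete convolution, Q_j = Σ (P_i / 1 in) · U_{j−i}.
At t = 42 h (j=7): Q = (2.8/1)·5.1 + (1.3/1)·7.1 + (1.7/1)·9.8 + (2.2/1)·13.7 = 70.3 cfs.

Q ≈ 70.3 cfs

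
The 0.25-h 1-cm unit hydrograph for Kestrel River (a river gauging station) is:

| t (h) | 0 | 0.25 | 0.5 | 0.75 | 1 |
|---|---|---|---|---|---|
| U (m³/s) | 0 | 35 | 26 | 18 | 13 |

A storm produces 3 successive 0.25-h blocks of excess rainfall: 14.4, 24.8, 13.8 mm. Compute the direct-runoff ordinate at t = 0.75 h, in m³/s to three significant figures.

By discrete convolution, Q_j = Σ (P_i / 10 mm) · U_{j−i}.
At t = 0.75 h (j=3): Q = (14.4/10)·18 + (24.8/10)·26 + (13.8/10)·35 = 139 m³/s.

Q ≈ 139 m³/s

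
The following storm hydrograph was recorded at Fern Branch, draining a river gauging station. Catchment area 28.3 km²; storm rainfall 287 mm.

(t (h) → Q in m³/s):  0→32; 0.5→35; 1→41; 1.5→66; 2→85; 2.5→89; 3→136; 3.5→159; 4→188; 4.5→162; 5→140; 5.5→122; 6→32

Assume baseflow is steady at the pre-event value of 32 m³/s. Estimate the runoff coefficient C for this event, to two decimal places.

C ≈ 0.19

ΣQ_DR = 871.0 m³/s; V = ΣQ_DR·Δt = 1.568 × 10^6 m³.
Runoff depth d = V / A = 55.40 mm.
C = d / P = 55.40 / 287 = 0.19.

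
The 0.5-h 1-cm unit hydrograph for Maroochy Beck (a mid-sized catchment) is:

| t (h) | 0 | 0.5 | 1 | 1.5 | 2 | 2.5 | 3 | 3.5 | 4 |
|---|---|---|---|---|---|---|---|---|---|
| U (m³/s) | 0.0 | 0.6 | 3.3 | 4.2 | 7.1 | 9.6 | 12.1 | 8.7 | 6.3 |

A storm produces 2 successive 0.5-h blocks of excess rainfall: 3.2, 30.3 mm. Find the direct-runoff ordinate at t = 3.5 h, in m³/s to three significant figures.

By discrete convolution, Q_j = Σ (P_i / 10 mm) · U_{j−i}.
At t = 3.5 h (j=7): Q = (3.2/10)·8.7 + (30.3/10)·12.1 = 39.4 m³/s.

Q ≈ 39.4 m³/s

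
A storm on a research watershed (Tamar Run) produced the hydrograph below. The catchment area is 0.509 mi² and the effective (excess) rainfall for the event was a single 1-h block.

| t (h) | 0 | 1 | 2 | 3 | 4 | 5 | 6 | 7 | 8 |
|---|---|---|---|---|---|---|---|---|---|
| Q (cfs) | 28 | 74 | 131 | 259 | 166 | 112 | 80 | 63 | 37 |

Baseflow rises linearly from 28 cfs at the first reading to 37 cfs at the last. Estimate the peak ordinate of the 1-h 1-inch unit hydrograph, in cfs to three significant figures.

Direct runoff: 0.00, 44.88, 100.75, 227.62, 133.50, 78.38, 45.25, 27.12, 0.00 cfs; ΣQ_DR = 657.5 cfs, peak = 227.62 cfs.
Runoff depth d = ΣQ_DR·Δt / A = 657.5 × 3600 / (0.509 mi²) = 2.002 in.
The 1-inch UH is the DRH scaled by (1 in)/d, so U_p = 227.62 × 1/2.002 = 114 cfs.

U_p ≈ 114 cfs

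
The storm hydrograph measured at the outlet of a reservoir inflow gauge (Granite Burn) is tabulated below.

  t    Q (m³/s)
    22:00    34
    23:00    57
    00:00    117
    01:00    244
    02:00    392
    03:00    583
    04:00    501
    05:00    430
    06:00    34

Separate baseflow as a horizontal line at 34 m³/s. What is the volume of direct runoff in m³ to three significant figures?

V ≈ 7.51 × 10^6 m³

Direct-runoff ordinates (Q − Q_b): 0.0, 23.0, 83.0, 210.0, 358.0, 549.0, 467.0, 396.0, 0.0 m³/s.
ΣQ_DR = 2086 m³/s.
With Δt = 1 h = 3600 s, V = ΣQ_DR · Δt = 2086 × 3600 = 7.51 × 10^6 m³.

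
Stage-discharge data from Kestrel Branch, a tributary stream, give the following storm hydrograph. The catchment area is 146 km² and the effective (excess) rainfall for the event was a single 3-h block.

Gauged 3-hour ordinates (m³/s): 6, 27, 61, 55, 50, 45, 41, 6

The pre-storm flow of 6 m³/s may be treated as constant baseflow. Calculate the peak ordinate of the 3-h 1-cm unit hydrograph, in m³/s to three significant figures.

U_p ≈ 30.6 m³/s

Direct runoff: 0.0, 21.0, 55.0, 49.0, 44.0, 39.0, 35.0, 0.0 m³/s; ΣQ_DR = 243.0 m³/s, peak = 55.0 m³/s.
Runoff depth d = ΣQ_DR·Δt / A = 243.0 × 10800 / (146 km²) = 17.98 mm.
The 1-cm UH is the DRH scaled by (10 mm)/d, so U_p = 55.0 × 10/17.98 = 30.6 m³/s.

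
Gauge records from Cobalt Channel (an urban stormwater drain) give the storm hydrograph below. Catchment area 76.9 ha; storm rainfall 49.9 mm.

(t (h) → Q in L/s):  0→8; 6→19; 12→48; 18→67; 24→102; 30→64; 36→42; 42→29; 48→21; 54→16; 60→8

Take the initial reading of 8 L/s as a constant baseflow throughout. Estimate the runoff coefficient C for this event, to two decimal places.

ΣQ_DR = 336.0 L/s; V = ΣQ_DR·Δt = 7.258 × 10^6 L.
Runoff depth d = V / A = 9.438 mm.
C = d / P = 9.438 / 49.9 = 0.19.

C ≈ 0.19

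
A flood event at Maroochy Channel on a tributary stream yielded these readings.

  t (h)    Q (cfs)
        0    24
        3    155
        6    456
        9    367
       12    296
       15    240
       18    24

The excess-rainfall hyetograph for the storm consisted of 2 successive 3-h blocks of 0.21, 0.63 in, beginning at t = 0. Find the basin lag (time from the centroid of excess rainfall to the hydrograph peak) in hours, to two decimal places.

t_L ≈ 2.25 h

Centroid of excess rainfall: t_c = Σ P_i·t̄_i / ΣP_i = 3.7500 h (block centres at 1.5, 4.5 h).
Hydrograph peak occurs at t = 6 h, so basin lag t_L = 6 − 3.7500 = 2.25 h.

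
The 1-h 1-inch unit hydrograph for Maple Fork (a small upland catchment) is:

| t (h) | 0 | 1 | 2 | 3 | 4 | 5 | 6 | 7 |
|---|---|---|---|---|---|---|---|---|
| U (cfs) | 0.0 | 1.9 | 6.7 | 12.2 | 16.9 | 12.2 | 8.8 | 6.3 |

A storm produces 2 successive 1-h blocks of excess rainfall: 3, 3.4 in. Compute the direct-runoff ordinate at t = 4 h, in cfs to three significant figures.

By discrete convolution, Q_j = Σ (P_i / 1 in) · U_{j−i}.
At t = 4 h (j=4): Q = (3/1)·16.9 + (3.4/1)·12.2 = 92.2 cfs.

Q ≈ 92.2 cfs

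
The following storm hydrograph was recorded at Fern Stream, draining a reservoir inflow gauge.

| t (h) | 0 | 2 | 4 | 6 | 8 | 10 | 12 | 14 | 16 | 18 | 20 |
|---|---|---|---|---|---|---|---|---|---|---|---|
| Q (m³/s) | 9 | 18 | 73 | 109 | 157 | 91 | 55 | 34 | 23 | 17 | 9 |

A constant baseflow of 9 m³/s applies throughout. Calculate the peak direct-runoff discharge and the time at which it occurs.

Subtracting baseflow gives direct-runoff ordinates: 0.0, 9.0, 64.0, 100.0, 148.0, 82.0, 46.0, 25.0, 14.0, 8.0, 0.0 m³/s.
The maximum is 148.0 m³/s, occurring at the reading for t = 8 h.

Q_p = 148.0 m³/s at t = 8 h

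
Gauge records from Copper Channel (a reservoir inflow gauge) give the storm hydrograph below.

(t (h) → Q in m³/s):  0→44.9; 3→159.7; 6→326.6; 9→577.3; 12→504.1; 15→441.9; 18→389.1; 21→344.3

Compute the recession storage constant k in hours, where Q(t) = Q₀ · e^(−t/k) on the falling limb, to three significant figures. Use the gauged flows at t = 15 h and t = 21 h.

k ≈ 24.0 h

On the falling limb, Q drops from 441.9 to 344.3 m³/s between t = 15 h and t = 21 h (Δt = 6 h).
k = −Δt / ln(Q₂/Q₁) = −6 / ln(344.3/441.9) = 24.0 h.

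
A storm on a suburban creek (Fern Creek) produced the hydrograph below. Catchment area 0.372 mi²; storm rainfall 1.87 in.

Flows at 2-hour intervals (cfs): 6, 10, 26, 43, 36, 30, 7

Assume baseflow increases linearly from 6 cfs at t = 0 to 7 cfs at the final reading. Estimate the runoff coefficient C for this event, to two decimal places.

ΣQ_DR = 112.5 cfs; V = ΣQ_DR·Δt = 8.100 × 10^5 ft³.
Runoff depth d = V / A = 0.9372 in.
C = d / P = 0.9372 / 1.87 = 0.50.

C ≈ 0.50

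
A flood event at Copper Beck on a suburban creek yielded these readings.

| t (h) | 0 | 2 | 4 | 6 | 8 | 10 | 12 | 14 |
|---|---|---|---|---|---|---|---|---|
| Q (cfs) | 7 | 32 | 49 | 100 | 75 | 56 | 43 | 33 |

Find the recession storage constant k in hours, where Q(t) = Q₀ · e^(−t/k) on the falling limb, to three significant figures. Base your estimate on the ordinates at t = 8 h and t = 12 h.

On the falling limb, Q drops from 75 to 43 cfs between t = 8 h and t = 12 h (Δt = 4 h).
k = −Δt / ln(Q₂/Q₁) = −4 / ln(43/75) = 7.19 h.

k ≈ 7.19 h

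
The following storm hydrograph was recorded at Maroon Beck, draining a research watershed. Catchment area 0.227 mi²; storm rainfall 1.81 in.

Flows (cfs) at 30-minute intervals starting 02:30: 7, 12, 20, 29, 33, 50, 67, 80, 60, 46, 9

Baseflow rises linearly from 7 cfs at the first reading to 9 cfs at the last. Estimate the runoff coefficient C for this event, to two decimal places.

ΣQ_DR = 325.0 cfs; V = ΣQ_DR·Δt = 5.850 × 10^5 ft³.
Runoff depth d = V / A = 1.109 in.
C = d / P = 1.109 / 1.81 = 0.61.

C ≈ 0.61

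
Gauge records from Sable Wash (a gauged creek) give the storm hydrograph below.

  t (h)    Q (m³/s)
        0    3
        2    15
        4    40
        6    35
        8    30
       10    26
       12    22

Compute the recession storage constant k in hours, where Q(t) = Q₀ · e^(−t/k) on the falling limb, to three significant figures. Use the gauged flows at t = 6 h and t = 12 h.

k ≈ 12.9 h

On the falling limb, Q drops from 35 to 22 m³/s between t = 6 h and t = 12 h (Δt = 6 h).
k = −Δt / ln(Q₂/Q₁) = −6 / ln(22/35) = 12.9 h.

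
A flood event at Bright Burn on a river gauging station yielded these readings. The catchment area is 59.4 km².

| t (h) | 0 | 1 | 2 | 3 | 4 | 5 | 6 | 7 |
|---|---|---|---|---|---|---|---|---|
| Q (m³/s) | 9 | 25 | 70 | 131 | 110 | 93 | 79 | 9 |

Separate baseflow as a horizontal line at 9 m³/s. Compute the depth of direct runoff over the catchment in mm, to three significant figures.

Direct runoff: 0.0, 16.0, 61.0, 122.0, 101.0, 84.0, 70.0, 0.0 m³/s; ΣQ_DR = 454.0 m³/s.
V = ΣQ_DR · Δt = 454.0 × 3600 s = 1.634 × 10^6 m³.
Over A = 59.4 km², depth = V / A = 27.5 mm.

d ≈ 27.5 mm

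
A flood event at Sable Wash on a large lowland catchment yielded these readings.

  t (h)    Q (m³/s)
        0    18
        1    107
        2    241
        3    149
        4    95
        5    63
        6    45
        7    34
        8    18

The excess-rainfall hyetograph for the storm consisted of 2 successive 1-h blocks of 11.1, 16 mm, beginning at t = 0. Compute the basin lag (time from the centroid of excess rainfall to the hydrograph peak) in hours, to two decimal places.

t_L ≈ 0.91 h

Centroid of excess rainfall: t_c = Σ P_i·t̄_i / ΣP_i = 1.0904 h (block centres at 0.5, 1.5 h).
Hydrograph peak occurs at t = 2 h, so basin lag t_L = 2 − 1.0904 = 0.91 h.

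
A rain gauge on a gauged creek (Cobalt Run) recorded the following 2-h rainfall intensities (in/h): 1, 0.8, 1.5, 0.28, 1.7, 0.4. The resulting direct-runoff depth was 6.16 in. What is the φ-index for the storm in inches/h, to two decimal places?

φ ≈ 0.48 in/h

Only the 4 blocks with intensity above φ contribute runoff: 1, 0.8, 1.5, 1.7 in/h.
Σ(I−φ)·Δt = d  ⇒  (1+0.8+1.5+1.7 − 4φ)·2 = 6.16
φ = (5.000 − 6.16/2) / 4 = 0.48 in/h.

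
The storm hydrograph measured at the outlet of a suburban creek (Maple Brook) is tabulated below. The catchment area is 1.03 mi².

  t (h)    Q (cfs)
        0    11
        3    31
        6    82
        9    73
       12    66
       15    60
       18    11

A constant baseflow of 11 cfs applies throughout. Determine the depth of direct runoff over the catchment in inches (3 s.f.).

Direct runoff: 0.0, 20.0, 71.0, 62.0, 55.0, 49.0, 0.0 cfs; ΣQ_DR = 257.0 cfs.
V = ΣQ_DR · Δt = 257.0 × 10800 s = 2.776 × 10^6 ft³.
Over A = 1.03 mi², depth = V / A = 1.16 in.

d ≈ 1.16 in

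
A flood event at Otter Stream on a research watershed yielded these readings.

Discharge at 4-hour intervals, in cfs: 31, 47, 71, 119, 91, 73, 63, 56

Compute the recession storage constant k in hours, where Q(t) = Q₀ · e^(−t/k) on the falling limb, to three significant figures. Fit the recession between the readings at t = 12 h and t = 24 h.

k ≈ 18.9 h

On the falling limb, Q drops from 119 to 63 cfs between t = 12 h and t = 24 h (Δt = 12 h).
k = −Δt / ln(Q₂/Q₁) = −12 / ln(63/119) = 18.9 h.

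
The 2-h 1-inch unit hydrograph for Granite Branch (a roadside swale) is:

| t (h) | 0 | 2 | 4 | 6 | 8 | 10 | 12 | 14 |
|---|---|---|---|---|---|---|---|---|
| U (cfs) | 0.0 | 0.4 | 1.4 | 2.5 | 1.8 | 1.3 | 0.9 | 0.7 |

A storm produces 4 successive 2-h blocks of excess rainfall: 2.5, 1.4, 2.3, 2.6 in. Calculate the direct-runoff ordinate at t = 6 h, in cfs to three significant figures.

By discrete convolution, Q_j = Σ (P_i / 1 in) · U_{j−i}.
At t = 6 h (j=3): Q = (2.5/1)·2.5 + (1.4/1)·1.4 + (2.3/1)·0.4 + (2.6/1)·0.0 = 9.13 cfs.

Q ≈ 9.13 cfs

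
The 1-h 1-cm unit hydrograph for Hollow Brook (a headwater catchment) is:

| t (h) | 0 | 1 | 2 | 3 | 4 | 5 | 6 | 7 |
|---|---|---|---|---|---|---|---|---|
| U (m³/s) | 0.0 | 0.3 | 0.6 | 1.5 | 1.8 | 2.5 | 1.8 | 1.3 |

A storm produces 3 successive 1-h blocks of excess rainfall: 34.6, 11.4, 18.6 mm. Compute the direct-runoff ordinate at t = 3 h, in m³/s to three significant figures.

By discrete convolution, Q_j = Σ (P_i / 10 mm) · U_{j−i}.
At t = 3 h (j=3): Q = (34.6/10)·1.5 + (11.4/10)·0.6 + (18.6/10)·0.3 = 6.43 m³/s.

Q ≈ 6.43 m³/s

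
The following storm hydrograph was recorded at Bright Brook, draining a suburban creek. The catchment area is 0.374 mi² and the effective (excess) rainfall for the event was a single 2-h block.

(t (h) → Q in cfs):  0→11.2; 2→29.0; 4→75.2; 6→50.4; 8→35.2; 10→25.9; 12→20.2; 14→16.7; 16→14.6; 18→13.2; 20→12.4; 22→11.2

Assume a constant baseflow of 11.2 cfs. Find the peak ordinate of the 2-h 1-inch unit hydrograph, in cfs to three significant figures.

Direct runoff: 0.0, 17.8, 64.0, 39.2, 24.0, 14.7, 9.0, 5.5, 3.4, 2.0, 1.2, 0.0 cfs; ΣQ_DR = 180.8 cfs, peak = 64.0 cfs.
Runoff depth d = ΣQ_DR·Δt / A = 180.8 × 7200 / (0.374 mi²) = 1.498 in.
The 1-inch UH is the DRH scaled by (1 in)/d, so U_p = 64.0 × 1/1.498 = 42.7 cfs.

U_p ≈ 42.7 cfs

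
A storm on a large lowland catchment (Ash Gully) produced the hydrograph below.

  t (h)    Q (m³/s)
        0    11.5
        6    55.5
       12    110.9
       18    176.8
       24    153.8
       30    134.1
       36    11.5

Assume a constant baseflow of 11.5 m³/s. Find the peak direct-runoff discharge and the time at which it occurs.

Q_p = 165.3 m³/s at t = 18 h

Subtracting baseflow gives direct-runoff ordinates: 0.0, 44.0, 99.4, 165.3, 142.3, 122.6, 0.0 m³/s.
The maximum is 165.3 m³/s, occurring at the reading for t = 18 h.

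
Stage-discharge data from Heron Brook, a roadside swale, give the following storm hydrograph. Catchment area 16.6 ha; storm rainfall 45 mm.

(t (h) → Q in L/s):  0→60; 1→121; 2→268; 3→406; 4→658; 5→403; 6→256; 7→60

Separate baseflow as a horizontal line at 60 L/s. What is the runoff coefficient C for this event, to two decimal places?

ΣQ_DR = 1752 L/s; V = ΣQ_DR·Δt = 6.307 × 10^6 L.
Runoff depth d = V / A = 38.00 mm.
C = d / P = 38.00 / 45 = 0.84.

C ≈ 0.84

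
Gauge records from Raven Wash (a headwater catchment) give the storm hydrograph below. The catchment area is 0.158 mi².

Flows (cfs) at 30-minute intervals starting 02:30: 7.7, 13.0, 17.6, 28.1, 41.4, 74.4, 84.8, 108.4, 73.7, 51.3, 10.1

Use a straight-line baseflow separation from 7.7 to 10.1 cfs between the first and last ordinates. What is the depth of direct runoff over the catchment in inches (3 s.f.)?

Direct runoff: 0.00, 5.06, 9.42, 19.68, 32.74, 65.50, 75.66, 99.02, 64.08, 41.44, 0.00 cfs; ΣQ_DR = 412.6 cfs.
V = ΣQ_DR · Δt = 412.6 × 1800 s = 7.427 × 10^5 ft³.
Over A = 0.158 mi², depth = V / A = 2.02 in.

d ≈ 2.02 in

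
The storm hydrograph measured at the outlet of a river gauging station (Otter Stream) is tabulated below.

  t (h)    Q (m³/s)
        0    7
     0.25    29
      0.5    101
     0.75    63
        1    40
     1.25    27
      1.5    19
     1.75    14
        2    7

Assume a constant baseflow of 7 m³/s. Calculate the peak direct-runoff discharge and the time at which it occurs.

Subtracting baseflow gives direct-runoff ordinates: 0.0, 22.0, 94.0, 56.0, 33.0, 20.0, 12.0, 7.0, 0.0 m³/s.
The maximum is 94.0 m³/s, occurring at the reading for t = 0.5 h.

Q_p = 94.0 m³/s at t = 0.5 h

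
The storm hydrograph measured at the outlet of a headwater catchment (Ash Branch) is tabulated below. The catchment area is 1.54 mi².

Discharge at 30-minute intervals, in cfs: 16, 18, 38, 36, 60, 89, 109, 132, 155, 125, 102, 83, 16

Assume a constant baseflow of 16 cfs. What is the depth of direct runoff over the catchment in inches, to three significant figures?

Direct runoff: 0.0, 2.0, 22.0, 20.0, 44.0, 73.0, 93.0, 116.0, 139.0, 109.0, 86.0, 67.0, 0.0 cfs; ΣQ_DR = 771.0 cfs.
V = ΣQ_DR · Δt = 771.0 × 1800 s = 1.388 × 10^6 ft³.
Over A = 1.54 mi², depth = V / A = 0.388 in.

d ≈ 0.388 in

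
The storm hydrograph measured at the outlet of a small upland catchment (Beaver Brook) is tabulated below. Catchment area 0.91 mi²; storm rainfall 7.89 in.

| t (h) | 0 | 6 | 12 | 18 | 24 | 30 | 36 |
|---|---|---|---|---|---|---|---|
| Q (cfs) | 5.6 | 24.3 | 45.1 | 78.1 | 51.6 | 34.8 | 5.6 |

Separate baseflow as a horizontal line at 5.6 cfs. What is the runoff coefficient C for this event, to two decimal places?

ΣQ_DR = 205.9 cfs; V = ΣQ_DR·Δt = 4.447 × 10^6 ft³.
Runoff depth d = V / A = 2.104 in.
C = d / P = 2.104 / 7.89 = 0.27.

C ≈ 0.27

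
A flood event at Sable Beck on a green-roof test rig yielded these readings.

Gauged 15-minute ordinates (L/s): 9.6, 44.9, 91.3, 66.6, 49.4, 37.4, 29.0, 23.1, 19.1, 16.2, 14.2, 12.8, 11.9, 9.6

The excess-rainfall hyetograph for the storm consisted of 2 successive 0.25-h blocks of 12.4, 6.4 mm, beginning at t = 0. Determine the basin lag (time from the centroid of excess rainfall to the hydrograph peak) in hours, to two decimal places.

Centroid of excess rainfall: t_c = Σ P_i·t̄_i / ΣP_i = 0.2101 h (block centres at 0.125, 0.375 h).
Hydrograph peak occurs at t = 0.5 h, so basin lag t_L = 0.5 − 0.2101 = 0.29 h.

t_L ≈ 0.29 h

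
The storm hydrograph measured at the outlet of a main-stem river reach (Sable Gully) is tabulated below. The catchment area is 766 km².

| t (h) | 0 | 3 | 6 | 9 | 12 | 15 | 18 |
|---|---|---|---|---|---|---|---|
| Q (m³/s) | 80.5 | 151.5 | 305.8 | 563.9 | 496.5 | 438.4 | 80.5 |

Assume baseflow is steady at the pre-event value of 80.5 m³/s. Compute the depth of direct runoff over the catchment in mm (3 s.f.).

d ≈ 21.9 mm

Direct runoff: 0.0, 71.0, 225.3, 483.4, 416.0, 357.9, 0.0 m³/s; ΣQ_DR = 1554 m³/s.
V = ΣQ_DR · Δt = 1554 × 10800 s = 1.678 × 10^7 m³.
Over A = 766 km², depth = V / A = 21.9 mm.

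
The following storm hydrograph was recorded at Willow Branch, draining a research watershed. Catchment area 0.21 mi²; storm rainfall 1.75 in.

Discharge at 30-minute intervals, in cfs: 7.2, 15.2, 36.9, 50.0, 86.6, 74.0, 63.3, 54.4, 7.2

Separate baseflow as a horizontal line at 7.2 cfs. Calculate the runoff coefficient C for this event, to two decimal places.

ΣQ_DR = 330.0 cfs; V = ΣQ_DR·Δt = 5.940 × 10^5 ft³.
Runoff depth d = V / A = 1.218 in.
C = d / P = 1.218 / 1.75 = 0.70.

C ≈ 0.70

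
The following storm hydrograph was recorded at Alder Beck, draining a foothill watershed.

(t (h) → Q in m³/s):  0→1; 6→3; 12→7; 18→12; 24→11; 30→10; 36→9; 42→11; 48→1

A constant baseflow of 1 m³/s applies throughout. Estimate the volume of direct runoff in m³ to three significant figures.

V ≈ 1.21 × 10^6 m³

Direct-runoff ordinates (Q − Q_b): 0.0, 2.0, 6.0, 11.0, 10.0, 9.0, 8.0, 10.0, 0.0 m³/s.
ΣQ_DR = 56.00 m³/s.
With Δt = 6 h = 21600 s, V = ΣQ_DR · Δt = 56.00 × 21600 = 1.21 × 10^6 m³.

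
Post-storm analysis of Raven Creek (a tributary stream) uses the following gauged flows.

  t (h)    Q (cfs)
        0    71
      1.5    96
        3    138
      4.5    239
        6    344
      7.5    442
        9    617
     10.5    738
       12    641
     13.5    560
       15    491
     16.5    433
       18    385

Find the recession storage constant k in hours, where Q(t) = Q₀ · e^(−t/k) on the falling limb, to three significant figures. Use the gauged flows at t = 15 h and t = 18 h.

k ≈ 12.3 h

On the falling limb, Q drops from 491 to 385 cfs between t = 15 h and t = 18 h (Δt = 3 h).
k = −Δt / ln(Q₂/Q₁) = −3 / ln(385/491) = 12.3 h.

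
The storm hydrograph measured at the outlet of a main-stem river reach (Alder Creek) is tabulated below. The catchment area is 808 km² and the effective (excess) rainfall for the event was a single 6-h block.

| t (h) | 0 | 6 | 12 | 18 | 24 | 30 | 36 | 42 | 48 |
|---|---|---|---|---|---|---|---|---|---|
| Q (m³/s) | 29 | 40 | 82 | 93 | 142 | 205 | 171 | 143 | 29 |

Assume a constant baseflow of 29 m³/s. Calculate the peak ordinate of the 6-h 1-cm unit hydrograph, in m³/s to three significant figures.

Direct runoff: 0.0, 11.0, 53.0, 64.0, 113.0, 176.0, 142.0, 114.0, 0.0 m³/s; ΣQ_DR = 673.0 m³/s, peak = 176.0 m³/s.
Runoff depth d = ΣQ_DR·Δt / A = 673.0 × 21600 / (808 km²) = 17.99 mm.
The 1-cm UH is the DRH scaled by (10 mm)/d, so U_p = 176.0 × 10/17.99 = 97.8 m³/s.

U_p ≈ 97.8 m³/s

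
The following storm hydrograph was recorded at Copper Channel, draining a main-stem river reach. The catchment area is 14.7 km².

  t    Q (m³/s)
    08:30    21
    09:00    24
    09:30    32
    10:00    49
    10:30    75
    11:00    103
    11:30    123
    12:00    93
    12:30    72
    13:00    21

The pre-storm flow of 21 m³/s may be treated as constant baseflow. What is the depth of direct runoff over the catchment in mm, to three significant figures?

Direct runoff: 0.0, 3.0, 11.0, 28.0, 54.0, 82.0, 102.0, 72.0, 51.0, 0.0 m³/s; ΣQ_DR = 403.0 m³/s.
V = ΣQ_DR · Δt = 403.0 × 1800 s = 7.254 × 10^5 m³.
Over A = 14.7 km², depth = V / A = 49.3 mm.

d ≈ 49.3 mm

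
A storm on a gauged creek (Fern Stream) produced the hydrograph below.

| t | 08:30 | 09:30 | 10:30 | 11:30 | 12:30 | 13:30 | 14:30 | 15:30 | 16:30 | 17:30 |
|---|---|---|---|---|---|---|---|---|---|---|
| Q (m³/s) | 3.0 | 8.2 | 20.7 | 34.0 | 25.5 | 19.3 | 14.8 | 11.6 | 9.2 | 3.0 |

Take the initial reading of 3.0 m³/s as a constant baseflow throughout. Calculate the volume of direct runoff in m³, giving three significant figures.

Direct-runoff ordinates (Q − Q_b): 0.0, 5.2, 17.7, 31.0, 22.5, 16.3, 11.8, 8.6, 6.2, 0.0 m³/s.
ΣQ_DR = 119.3 m³/s.
With Δt = 1 h = 3600 s, V = ΣQ_DR · Δt = 119.3 × 3600 = 4.29 × 10^5 m³.

V ≈ 4.29 × 10^5 m³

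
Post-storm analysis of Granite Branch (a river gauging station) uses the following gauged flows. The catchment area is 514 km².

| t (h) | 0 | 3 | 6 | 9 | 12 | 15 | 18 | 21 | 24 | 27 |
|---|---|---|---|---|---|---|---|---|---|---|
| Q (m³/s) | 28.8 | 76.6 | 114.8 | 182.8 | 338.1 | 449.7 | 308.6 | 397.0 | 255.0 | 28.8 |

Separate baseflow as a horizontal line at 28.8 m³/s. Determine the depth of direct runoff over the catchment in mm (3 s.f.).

Direct runoff: 0.0, 47.8, 86.0, 154.0, 309.3, 420.9, 279.8, 368.2, 226.2, 0.0 m³/s; ΣQ_DR = 1892 m³/s.
V = ΣQ_DR · Δt = 1892 × 10800 s = 2.044 × 10^7 m³.
Over A = 514 km², depth = V / A = 39.8 mm.

d ≈ 39.8 mm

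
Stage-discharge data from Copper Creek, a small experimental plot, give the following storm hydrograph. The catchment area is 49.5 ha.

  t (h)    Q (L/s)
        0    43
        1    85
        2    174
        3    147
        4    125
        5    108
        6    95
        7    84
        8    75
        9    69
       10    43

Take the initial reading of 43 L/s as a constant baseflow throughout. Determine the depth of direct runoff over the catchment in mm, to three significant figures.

d ≈ 4.18 mm

Direct runoff: 0.0, 42.0, 131.0, 104.0, 82.0, 65.0, 52.0, 41.0, 32.0, 26.0, 0.0 L/s; ΣQ_DR = 575.0 L/s.
V = ΣQ_DR · Δt = 575.0 × 3600 s = 2.070 × 10^6 L.
Over A = 49.5 ha, depth = V / A = 4.18 mm.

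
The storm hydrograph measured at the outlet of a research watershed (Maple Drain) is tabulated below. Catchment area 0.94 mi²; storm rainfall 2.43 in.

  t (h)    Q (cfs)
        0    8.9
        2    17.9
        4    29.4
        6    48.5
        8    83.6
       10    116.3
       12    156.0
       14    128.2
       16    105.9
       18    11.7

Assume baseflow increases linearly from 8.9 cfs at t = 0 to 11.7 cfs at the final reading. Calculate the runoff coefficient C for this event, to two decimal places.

C ≈ 0.82

ΣQ_DR = 603.4 cfs; V = ΣQ_DR·Δt = 4.344 × 10^6 ft³.
Runoff depth d = V / A = 1.989 in.
C = d / P = 1.989 / 2.43 = 0.82.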